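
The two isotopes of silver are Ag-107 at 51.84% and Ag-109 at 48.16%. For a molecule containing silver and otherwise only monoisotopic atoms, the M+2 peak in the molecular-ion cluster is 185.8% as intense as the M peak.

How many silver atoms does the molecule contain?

The M+2/M ratio from n Ag atoms is n · q/p = n · 0.4816/0.5184.
n = 1.858 × 0.5184/0.4816 = 2.00 ≈ 2

2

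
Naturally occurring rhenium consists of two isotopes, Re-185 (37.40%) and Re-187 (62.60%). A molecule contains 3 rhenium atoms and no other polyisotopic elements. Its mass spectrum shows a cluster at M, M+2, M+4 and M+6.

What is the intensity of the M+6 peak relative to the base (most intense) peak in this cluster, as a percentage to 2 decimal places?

Term probabilities: M 0.0523, M+2 0.2627, M+4 0.4397, M+6 0.2453. Base peak = M+4.
P(M+4) = C(3,2) × 0.3740^1 × 0.6260^2 = 3 × 0.3740 × 0.391876 = 0.439685 (base)
P(M+6) = C(3,3) × 0.3740^0 × 0.6260^3 = 1 × 1.0000 × 0.24531438 = 0.245314
Relative intensity = 0.245314 / 0.439685 × 100 = 55.79

55.79%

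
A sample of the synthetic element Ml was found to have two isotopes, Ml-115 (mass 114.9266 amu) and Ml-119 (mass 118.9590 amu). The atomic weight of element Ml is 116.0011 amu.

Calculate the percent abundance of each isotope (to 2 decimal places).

Ml-115: 73.35%, Ml-119: 26.65%

Let x be the fractional abundance of Ml-115; then Ml-119 has abundance 1 − x.
114.9266·x + 118.9590·(1 − x) = 116.0011
(114.9266 − 118.9590)·x = 116.0011 − 118.9590
x = -2.9579 / -4.0324 = 0.73353 → 73.35% Ml-115, 26.65% Ml-119.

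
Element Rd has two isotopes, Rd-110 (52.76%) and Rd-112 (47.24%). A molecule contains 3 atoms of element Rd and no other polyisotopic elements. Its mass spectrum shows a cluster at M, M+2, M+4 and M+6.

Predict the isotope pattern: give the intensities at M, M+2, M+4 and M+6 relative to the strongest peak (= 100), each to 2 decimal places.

37.23 : 100.00 : 89.54 : 26.72

Each Rd atom is independently Rd-110 (p = 0.5276) or Rd-112 (q = 0.4724); the cluster is the binomial expansion (p + q)^3.
P(M) = 0.5276^3 = 0.146864
P(M+2) = 3 × 0.5276^2 × 0.4724^1 = 0.394494
P(M+4) = 3 × 0.5276^1 × 0.4724^2 = 0.353220
P(M+6) = 0.4724^3 = 0.105422
The M+2 peak is largest (0.394494); scaling to 100 gives 37.23 : 100.00 : 89.54 : 26.72.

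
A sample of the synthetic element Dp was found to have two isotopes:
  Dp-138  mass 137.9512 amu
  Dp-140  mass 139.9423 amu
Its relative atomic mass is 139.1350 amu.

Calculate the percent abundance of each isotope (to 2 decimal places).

Dp-138: 40.55%, Dp-140: 59.45%

With x = fraction of Dp-138 (so Dp-140 is 1 − x):
137.9512·x + 139.9423·(1 − x) = 139.1350
(137.9512 − 139.9423)·x = 139.1350 − 139.9423
x = -0.8073 / -1.9911 = 0.40545 → 40.55% Dp-138, 59.45% Dp-140.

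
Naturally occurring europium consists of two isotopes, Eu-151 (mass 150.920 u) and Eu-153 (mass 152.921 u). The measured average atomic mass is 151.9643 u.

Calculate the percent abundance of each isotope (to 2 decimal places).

Let x be the fractional abundance of Eu-151; then Eu-153 has abundance 1 − x.
150.920·x + 152.921·(1 − x) = 151.9643
(150.920 − 152.921)·x = 151.9643 − 152.921
x = -0.9567 / -2.001 = 0.47811 → 47.81% Eu-151, 52.19% Eu-153.

Eu-151: 47.81%, Eu-153: 52.19%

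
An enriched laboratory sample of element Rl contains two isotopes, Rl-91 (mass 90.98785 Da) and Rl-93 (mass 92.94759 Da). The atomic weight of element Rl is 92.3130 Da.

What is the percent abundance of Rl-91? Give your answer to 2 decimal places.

Writing the weighted mean with unknown fraction x of Rl-91:
90.98785·x + 92.94759·(1 − x) = 92.3130
(90.98785 − 92.94759)·x = 92.3130 − 92.94759
x = -0.63459 / -1.95974 = 0.32381 → 32.38% Rl-91, 67.62% Rl-93.

32.38%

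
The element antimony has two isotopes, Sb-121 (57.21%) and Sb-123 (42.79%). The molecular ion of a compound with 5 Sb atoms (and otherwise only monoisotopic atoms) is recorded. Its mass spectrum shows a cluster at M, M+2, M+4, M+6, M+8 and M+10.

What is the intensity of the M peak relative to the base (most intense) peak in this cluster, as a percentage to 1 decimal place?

17.9%

(0.5721 + 0.4279)^5 gives M 0.0613, M+2 0.2292, M+4 0.3428, M+6 0.2564, M+8 0.0959, M+10 0.0143; the largest is M+4.
P(M+4) = C(5,2) × 0.5721^3 × 0.4279^2 = 10 × 0.18724742 × 0.18309841 = 0.342847 (base)
P(M) = C(5,0) × 0.5721^5 × 0.4279^0 = 1 × 0.06128578 × 1.0000 = 0.061286
Relative intensity = 0.061286 / 0.342847 × 100 = 17.9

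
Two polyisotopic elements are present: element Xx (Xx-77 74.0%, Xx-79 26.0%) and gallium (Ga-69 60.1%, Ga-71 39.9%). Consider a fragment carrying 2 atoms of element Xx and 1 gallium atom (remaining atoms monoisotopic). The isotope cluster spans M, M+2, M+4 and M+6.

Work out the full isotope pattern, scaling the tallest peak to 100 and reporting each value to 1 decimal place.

73.2 : 100.0 : 43.2 : 6.0

Element Xx pattern (n=2): 0.5476 : 0.3848 : 0.0676
Gallium pattern (n=1): 0.6010 : 0.3990
Convolve the two distributions (both contribute in 2-u steps):
  M: 0.5476×0.6010 = 0.329108
  M+2: 0.5476×0.3990 + 0.3848×0.6010 = 0.449757
  M+4: 0.3848×0.3990 + 0.0676×0.6010 = 0.194163
  M+6: 0.0676×0.3990 = 0.026972
Scale to base peak (0.449757) = 100: 73.2 : 100.0 : 43.2 : 6.0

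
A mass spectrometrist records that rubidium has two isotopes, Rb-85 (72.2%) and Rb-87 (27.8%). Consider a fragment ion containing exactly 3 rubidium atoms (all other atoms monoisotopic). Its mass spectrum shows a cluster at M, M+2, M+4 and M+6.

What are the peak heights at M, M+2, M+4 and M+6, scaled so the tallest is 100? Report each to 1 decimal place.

Expanding (0.722 + 0.278)^3:
P(M) = 0.722^3 = 0.376367
P(M+2) = 3 × 0.722^2 × 0.278^1 = 0.434751
P(M+4) = 3 × 0.722^1 × 0.278^2 = 0.167397
P(M+6) = 0.278^3 = 0.021485
The M+2 peak is largest (0.434751); scaling to 100 gives 86.6 : 100.0 : 38.5 : 4.9.

86.6 : 100.0 : 38.5 : 4.9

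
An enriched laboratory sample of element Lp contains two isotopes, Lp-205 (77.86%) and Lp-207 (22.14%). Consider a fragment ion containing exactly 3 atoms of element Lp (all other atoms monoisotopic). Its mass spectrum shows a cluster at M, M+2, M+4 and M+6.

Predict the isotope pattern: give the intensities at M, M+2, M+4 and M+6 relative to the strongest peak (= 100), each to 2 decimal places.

The 3 Lp atoms are independent, so intensities follow the terms of (0.7786 + 0.2214)^3.
P(M) = 0.7786^3 = 0.472001
P(M+2) = 3 × 0.7786^2 × 0.2214^1 = 0.402650
P(M+4) = 3 × 0.7786^1 × 0.2214^2 = 0.114496
P(M+6) = 0.2214^3 = 0.010853
The M peak is largest (0.472001); scaling to 100 gives 100.00 : 85.31 : 24.26 : 2.30.

100.00 : 85.31 : 24.26 : 2.30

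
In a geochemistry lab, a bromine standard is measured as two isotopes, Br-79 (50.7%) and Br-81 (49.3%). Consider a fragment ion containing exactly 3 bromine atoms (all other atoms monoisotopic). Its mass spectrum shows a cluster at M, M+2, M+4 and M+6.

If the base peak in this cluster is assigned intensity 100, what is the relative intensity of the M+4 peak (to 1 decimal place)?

97.2

(0.507 + 0.493)^3 gives M 0.1303, M+2 0.3802, M+4 0.3697, M+6 0.1198; the largest is M+2.
P(M+2) = C(3,1) × 0.507^2 × 0.493^1 = 3 × 0.257049 × 0.4930 = 0.380175 (base)
P(M+4) = C(3,2) × 0.507^1 × 0.493^2 = 3 × 0.5070 × 0.243049 = 0.369678
Relative intensity = 0.369678 / 0.380175 × 100 = 97.2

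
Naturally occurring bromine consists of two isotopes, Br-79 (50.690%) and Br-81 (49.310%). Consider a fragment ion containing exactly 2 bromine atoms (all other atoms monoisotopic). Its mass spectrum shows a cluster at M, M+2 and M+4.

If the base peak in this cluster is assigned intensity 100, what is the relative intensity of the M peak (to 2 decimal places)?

(0.50690 + 0.49310)^2 gives M 0.2569, M+2 0.4999, M+4 0.2431; the largest is M+2.
P(M+2) = C(2,1) × 0.50690^1 × 0.49310^1 = 2 × 0.5069 × 0.4931 = 0.499905 (base)
P(M) = C(2,0) × 0.50690^2 × 0.49310^0 = 1 × 0.25694761 × 1.0000 = 0.256948
Relative intensity = 0.256948 / 0.499905 × 100 = 51.40

51.40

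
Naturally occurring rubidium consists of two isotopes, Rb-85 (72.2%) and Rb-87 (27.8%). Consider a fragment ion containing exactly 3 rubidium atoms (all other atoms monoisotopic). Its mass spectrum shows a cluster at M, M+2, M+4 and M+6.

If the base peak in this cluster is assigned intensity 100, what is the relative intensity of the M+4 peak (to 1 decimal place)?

38.5

(0.722 + 0.278)^3 gives M 0.3764, M+2 0.4348, M+4 0.1674, M+6 0.0215; the largest is M+2.
P(M+2) = C(3,1) × 0.722^2 × 0.278^1 = 3 × 0.521284 × 0.2780 = 0.434751 (base)
P(M+4) = C(3,2) × 0.722^1 × 0.278^2 = 3 × 0.7220 × 0.077284 = 0.167397
Relative intensity = 0.167397 / 0.434751 × 100 = 38.5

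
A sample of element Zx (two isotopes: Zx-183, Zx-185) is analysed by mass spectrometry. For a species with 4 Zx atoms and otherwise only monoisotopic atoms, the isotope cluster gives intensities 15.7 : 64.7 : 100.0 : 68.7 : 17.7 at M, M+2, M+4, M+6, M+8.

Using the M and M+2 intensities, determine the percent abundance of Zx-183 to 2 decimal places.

49.25%

Let p = fractional abundance of Zx-183. I(M+2)/I(M) = [C(4,1)·p^3·(1−p)] / p^4 = 4·(1−p)/p = 64.7/15.7 = 4.1210
(1−p)/p = 4.1210/4 = 1.0303  ⇒  p = 1/(1 + 1.0303) = 0.4925
Zx-183: 49.25%, Zx-185: 50.75%.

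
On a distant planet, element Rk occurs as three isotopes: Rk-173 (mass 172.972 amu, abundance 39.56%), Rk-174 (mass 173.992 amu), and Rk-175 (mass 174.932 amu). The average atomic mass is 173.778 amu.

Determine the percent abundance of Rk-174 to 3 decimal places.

Let x and y be the fractions of Rk-174 and Rk-175. Then x + y = 1 − 0.3956 = 0.6044 and 173.992x + 174.932y = 173.778 − 0.3956×172.972 = 105.3502768.
Substituting: 173.992x + 174.932(0.6044 − x) = 105.3502768
(173.992 − 174.932)x = -0.378624  ⇒  x = 0.40279, y = 0.20161
Rk-174: 40.279%, Rk-175: 20.161%.

40.279%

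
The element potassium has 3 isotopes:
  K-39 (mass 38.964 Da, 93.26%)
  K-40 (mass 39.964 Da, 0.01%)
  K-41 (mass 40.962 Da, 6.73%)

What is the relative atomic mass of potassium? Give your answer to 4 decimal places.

Average mass = Σ (abundance × isotope mass) = 0.9326 × 38.964 + 0.0001 × 39.964 + 0.0673 × 40.962
= 36.33783 + 0.00400 + 2.75674 = 39.09857 Da

39.0986 Da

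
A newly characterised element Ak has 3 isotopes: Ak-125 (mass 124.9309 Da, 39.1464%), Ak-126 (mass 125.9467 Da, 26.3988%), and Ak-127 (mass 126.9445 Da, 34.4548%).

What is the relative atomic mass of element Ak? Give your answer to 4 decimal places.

Weight each isotope mass by its fractional abundance: 0.391464 × 124.9309 + 0.263988 × 125.9467 + 0.344548 × 126.9445
= 48.90595 + 33.24842 + 43.73847 = 125.89284 Da

125.8928 Da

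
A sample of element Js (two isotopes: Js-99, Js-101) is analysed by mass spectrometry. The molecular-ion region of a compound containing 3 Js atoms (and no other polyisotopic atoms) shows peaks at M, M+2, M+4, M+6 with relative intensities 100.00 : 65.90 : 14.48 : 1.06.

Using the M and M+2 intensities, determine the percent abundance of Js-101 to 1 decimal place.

If p is the fraction of Js that is Js-99, then I(M+2)/I(M) = [C(3,1)·p^2·(1−p)] / p^3 = 3·(1−p)/p = 65.90/100.00 = 0.6590
(1−p)/p = 0.6590/3 = 0.2197  ⇒  p = 1/(1 + 0.2197) = 0.8199
Js-99: 82.0%, Js-101: 18.0%.

18.0%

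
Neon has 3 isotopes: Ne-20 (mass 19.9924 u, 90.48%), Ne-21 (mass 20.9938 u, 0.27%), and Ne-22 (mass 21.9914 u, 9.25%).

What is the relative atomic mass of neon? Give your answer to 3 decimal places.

Ar = Σ fᵢ·mᵢ = 0.9048 × 19.9924 + 0.0027 × 20.9938 + 0.0925 × 21.9914
= 18.08912 + 0.05668 + 2.03420 = 20.18000 u

20.180 u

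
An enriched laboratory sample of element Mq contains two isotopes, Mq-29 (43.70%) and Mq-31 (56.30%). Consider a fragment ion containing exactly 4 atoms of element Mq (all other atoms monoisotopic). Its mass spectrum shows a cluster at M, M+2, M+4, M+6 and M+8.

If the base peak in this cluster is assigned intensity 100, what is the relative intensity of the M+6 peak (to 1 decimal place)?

85.9

Binomial terms of (0.4370 + 0.5630)^4: M 0.0365, M+2 0.1879, M+4 0.3632, M+6 0.3119, M+8 0.1005 → M+4 is the base peak.
P(M+4) = C(4,2) × 0.4370^2 × 0.5630^2 = 6 × 0.190969 × 0.316969 = 0.363188 (base)
P(M+6) = C(4,3) × 0.4370^1 × 0.5630^3 = 4 × 0.4370 × 0.17845355 = 0.311937
Relative intensity = 0.311937 / 0.363188 × 100 = 85.9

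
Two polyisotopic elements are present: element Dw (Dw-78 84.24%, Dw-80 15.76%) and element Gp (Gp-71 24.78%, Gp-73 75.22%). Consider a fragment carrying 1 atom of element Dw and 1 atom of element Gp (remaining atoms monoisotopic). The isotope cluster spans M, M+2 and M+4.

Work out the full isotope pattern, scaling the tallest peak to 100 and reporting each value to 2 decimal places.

31.03 : 100.00 : 17.62

Element Dw pattern (n=1): 0.8424 : 0.1576
Element Gp pattern (n=1): 0.2478 : 0.7522
Convolve the two distributions (both contribute in 2-u steps):
  M: 0.8424×0.2478 = 0.208747
  M+2: 0.8424×0.7522 + 0.1576×0.2478 = 0.672707
  M+4: 0.1576×0.7522 = 0.118547
Scale to base peak (0.672707) = 100: 31.03 : 100.00 : 17.62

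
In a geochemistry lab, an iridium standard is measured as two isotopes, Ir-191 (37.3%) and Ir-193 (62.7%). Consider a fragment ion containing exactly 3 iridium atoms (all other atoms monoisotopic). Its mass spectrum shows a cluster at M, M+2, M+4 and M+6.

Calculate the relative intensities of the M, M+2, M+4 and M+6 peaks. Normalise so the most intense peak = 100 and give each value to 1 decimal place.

Each Ir atom is independently Ir-191 (p = 0.373) or Ir-193 (q = 0.627); the cluster is the binomial expansion (p + q)^3.
P(M) = 0.373^3 = 0.051895
P(M+2) = 3 × 0.373^2 × 0.627^1 = 0.261702
P(M+4) = 3 × 0.373^1 × 0.627^2 = 0.439911
P(M+6) = 0.627^3 = 0.246492
The M+4 peak is largest (0.439911); scaling to 100 gives 11.8 : 59.5 : 100.0 : 56.0.

11.8 : 59.5 : 100.0 : 56.0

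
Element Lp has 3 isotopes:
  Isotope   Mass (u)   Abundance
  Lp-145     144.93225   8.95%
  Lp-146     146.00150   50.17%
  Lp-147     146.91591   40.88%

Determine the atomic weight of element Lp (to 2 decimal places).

146.28 u

The abundance-weighted mean is 0.0895 × 144.93225 + 0.5017 × 146.00150 + 0.4088 × 146.91591
= 12.971436 + 73.248953 + 60.059224 = 146.279613 u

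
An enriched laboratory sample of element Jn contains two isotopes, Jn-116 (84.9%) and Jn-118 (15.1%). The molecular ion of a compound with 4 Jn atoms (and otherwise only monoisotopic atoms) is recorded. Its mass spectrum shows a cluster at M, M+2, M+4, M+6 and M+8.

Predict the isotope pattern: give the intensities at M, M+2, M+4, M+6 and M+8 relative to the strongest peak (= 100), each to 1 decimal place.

100.0 : 71.1 : 19.0 : 2.3 : 0.1

Each Jn atom is independently Jn-116 (p = 0.849) or Jn-118 (q = 0.151); the cluster is the binomial expansion (p + q)^4.
P(M) = 0.849^4 = 0.519554
P(M+2) = 4 × 0.849^3 × 0.151^1 = 0.369624
P(M+4) = 6 × 0.849^2 × 0.151^2 = 0.098610
P(M+6) = 4 × 0.849^1 × 0.151^3 = 0.011692
P(M+8) = 0.151^4 = 0.000520
The M peak is largest (0.519554); scaling to 100 gives 100.0 : 71.1 : 19.0 : 2.3 : 0.1.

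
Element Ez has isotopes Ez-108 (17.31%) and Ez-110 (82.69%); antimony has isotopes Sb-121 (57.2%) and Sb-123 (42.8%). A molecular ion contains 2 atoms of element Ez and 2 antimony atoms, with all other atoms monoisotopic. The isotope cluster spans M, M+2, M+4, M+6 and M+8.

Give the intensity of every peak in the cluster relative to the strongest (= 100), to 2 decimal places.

2.53 : 27.98 : 95.39 : 100.00 : 32.35

Element Ez pattern (n=2): 0.02996361 : 0.28627278 : 0.68376361
Antimony pattern (n=2): 0.327184 : 0.489632 : 0.183184
Convolve the two distributions (both contribute in 2-u steps):
  M: 0.02996361×0.327184 = 0.009804
  M+2: 0.02996361×0.489632 + 0.28627278×0.327184 = 0.108335
  M+4: 0.02996361×0.183184 + 0.28627278×0.489632 + 0.68376361×0.327184 = 0.369374
  M+6: 0.28627278×0.183184 + 0.68376361×0.489632 = 0.387233
  M+8: 0.68376361×0.183184 = 0.125255
Scale to base peak (0.387233) = 100: 2.53 : 27.98 : 95.39 : 100.00 : 32.35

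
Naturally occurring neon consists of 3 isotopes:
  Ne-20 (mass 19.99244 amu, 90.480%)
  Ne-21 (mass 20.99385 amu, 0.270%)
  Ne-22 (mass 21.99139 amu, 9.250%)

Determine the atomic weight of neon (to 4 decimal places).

Ar = Σ fᵢ·mᵢ = 0.90480 × 19.99244 + 0.00270 × 20.99385 + 0.09250 × 21.99139
= 18.089160 + 0.056683 + 2.034204 = 20.180047 amu

20.1800 amu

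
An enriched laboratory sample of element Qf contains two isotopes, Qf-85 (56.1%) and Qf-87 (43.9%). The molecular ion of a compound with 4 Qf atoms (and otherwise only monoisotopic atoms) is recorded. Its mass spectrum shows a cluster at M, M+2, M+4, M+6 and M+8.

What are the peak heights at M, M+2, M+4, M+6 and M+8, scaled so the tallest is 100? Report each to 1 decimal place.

Each Qf atom is independently Qf-85 (p = 0.561) or Qf-87 (q = 0.439); the cluster is the binomial expansion (p + q)^4.
P(M) = 0.561^4 = 0.099049
P(M+2) = 4 × 0.561^3 × 0.439^1 = 0.310037
P(M+4) = 6 × 0.561^2 × 0.439^2 = 0.363920
P(M+6) = 4 × 0.561^1 × 0.439^3 = 0.189853
P(M+8) = 0.439^4 = 0.037141
The M+4 peak is largest (0.363920); scaling to 100 gives 27.2 : 85.2 : 100.0 : 52.2 : 10.2.

27.2 : 85.2 : 100.0 : 52.2 : 10.2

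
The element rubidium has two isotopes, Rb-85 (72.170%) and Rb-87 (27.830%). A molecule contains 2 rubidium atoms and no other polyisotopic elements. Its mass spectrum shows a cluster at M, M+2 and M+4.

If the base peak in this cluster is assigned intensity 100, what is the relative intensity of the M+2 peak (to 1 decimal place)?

(0.72170 + 0.27830)^2 gives M 0.5209, M+2 0.4017, M+4 0.0775; the largest is M.
P(M) = C(2,0) × 0.72170^2 × 0.27830^0 = 1 × 0.52085089 × 1.0000 = 0.520851 (base)
P(M+2) = C(2,1) × 0.72170^1 × 0.27830^1 = 2 × 0.7217 × 0.2783 = 0.401698
Relative intensity = 0.401698 / 0.520851 × 100 = 77.1

77.1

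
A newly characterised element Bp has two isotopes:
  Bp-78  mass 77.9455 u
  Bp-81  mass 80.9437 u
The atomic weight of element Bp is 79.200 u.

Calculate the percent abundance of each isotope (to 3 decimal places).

Bp-78: 58.158%, Bp-81: 41.842%

Let x be the fractional abundance of Bp-78; then Bp-81 has abundance 1 − x.
77.9455·x + 80.9437·(1 − x) = 79.200
(77.9455 − 80.9437)·x = 79.200 − 80.9437
x = -1.7437 / -2.9982 = 0.58158 → 58.158% Bp-78, 41.842% Bp-81.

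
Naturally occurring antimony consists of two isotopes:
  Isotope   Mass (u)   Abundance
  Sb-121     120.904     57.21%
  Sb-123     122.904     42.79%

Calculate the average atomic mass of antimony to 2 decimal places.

Average mass = Σ (abundance × isotope mass) = 0.5721 × 120.904 + 0.4279 × 122.904
= 69.1692 + 52.5906 = 121.7598 u

121.76 u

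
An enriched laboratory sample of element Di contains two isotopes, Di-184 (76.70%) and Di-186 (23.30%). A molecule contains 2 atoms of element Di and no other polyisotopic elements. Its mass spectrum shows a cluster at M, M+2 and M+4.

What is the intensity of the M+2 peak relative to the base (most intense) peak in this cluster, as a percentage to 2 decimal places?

(0.7670 + 0.2330)^2 gives M 0.5883, M+2 0.3574, M+4 0.0543; the largest is M.
P(M) = C(2,0) × 0.7670^2 × 0.2330^0 = 1 × 0.588289 × 1.0000 = 0.588289 (base)
P(M+2) = C(2,1) × 0.7670^1 × 0.2330^1 = 2 × 0.7670 × 0.2330 = 0.357422
Relative intensity = 0.357422 / 0.588289 × 100 = 60.76

60.76%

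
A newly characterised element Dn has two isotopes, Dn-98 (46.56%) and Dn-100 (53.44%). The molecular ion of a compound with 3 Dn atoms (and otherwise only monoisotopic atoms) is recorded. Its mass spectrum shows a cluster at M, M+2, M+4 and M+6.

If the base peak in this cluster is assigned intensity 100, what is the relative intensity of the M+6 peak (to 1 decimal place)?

38.3

Binomial terms of (0.4656 + 0.5344)^3: M 0.1009, M+2 0.3475, M+4 0.3989, M+6 0.1526 → M+4 is the base peak.
P(M+4) = C(3,2) × 0.4656^1 × 0.5344^2 = 3 × 0.4656 × 0.28558336 = 0.398903 (base)
P(M+6) = C(3,3) × 0.4656^0 × 0.5344^3 = 1 × 1.0000 × 0.15261575 = 0.152616
Relative intensity = 0.152616 / 0.398903 × 100 = 38.3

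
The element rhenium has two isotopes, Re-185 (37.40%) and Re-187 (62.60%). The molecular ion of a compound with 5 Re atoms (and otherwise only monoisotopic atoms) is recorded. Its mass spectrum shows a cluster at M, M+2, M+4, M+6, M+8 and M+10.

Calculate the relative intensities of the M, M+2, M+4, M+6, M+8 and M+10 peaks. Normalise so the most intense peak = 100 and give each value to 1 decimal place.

2.1 : 17.8 : 59.7 : 100.0 : 83.7 : 28.0

The 5 Re atoms are independent, so intensities follow the terms of (0.3740 + 0.6260)^5.
P(M) = 0.3740^5 = 0.007317
P(M+2) = 5 × 0.3740^4 × 0.6260^1 = 0.061239
P(M+4) = 10 × 0.3740^3 × 0.6260^2 = 0.205005
P(M+6) = 10 × 0.3740^2 × 0.6260^3 = 0.343136
P(M+8) = 5 × 0.3740^1 × 0.6260^4 = 0.287170
P(M+10) = 0.6260^5 = 0.096133
The M+6 peak is largest (0.343136); scaling to 100 gives 2.1 : 17.8 : 59.7 : 100.0 : 83.7 : 28.0.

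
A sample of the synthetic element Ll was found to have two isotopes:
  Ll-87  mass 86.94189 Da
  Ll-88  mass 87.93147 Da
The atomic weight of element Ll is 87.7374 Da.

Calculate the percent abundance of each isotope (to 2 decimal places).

Let x be the fractional abundance of Ll-87; then Ll-88 has abundance 1 − x.
86.94189·x + 87.93147·(1 − x) = 87.7374
(86.94189 − 87.93147)·x = 87.7374 − 87.93147
x = -0.19407 / -0.98958 = 0.19611 → 19.61% Ll-87, 80.39% Ll-88.

Ll-87: 19.61%, Ll-88: 80.39%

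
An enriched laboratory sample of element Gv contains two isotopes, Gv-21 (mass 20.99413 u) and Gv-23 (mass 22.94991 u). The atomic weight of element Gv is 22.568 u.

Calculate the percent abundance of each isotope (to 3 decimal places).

Gv-21: 19.527%, Gv-23: 80.473%

With x = fraction of Gv-21 (so Gv-23 is 1 − x):
20.99413·x + 22.94991·(1 − x) = 22.568
(20.99413 − 22.94991)·x = 22.568 − 22.94991
x = -0.38191 / -1.95578 = 0.19527 → 19.527% Gv-21, 80.473% Gv-23.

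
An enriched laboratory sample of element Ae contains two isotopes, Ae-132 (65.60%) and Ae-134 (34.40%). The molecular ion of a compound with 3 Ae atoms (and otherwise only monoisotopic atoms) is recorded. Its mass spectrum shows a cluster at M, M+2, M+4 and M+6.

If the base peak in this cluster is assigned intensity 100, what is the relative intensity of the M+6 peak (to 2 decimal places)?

Term probabilities: M 0.2823, M+2 0.4441, M+4 0.2329, M+6 0.0407. Base peak = M+2.
P(M+2) = C(3,1) × 0.6560^2 × 0.3440^1 = 3 × 0.430336 × 0.3440 = 0.444107 (base)
P(M+6) = C(3,3) × 0.6560^0 × 0.3440^3 = 1 × 1.0000 × 0.04070758 = 0.040708
Relative intensity = 0.040708 / 0.444107 × 100 = 9.17

9.17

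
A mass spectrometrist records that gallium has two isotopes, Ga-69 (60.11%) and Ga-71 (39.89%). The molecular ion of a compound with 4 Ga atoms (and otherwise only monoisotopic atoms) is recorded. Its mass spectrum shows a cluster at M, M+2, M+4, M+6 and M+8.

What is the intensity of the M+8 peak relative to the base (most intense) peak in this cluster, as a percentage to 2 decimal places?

(0.6011 + 0.3989)^4 gives M 0.1306, M+2 0.3465, M+4 0.3450, M+6 0.1526, M+8 0.0253; the largest is M+2.
P(M+2) = C(4,1) × 0.6011^3 × 0.3989^1 = 4 × 0.21719018 × 0.3989 = 0.346549 (base)
P(M+8) = C(4,4) × 0.6011^0 × 0.3989^4 = 1 × 1.0000 × 0.02531956 = 0.025320
Relative intensity = 0.025320 / 0.346549 × 100 = 7.31

7.31%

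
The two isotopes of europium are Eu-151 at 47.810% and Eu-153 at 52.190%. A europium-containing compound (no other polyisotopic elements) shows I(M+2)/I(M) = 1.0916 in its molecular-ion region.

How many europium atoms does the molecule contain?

The M+2/M ratio from n Eu atoms is n · q/p = n · 0.52190/0.47810.
n = 1.0916 × 0.47810/0.52190 = 1.00 ≈ 1

1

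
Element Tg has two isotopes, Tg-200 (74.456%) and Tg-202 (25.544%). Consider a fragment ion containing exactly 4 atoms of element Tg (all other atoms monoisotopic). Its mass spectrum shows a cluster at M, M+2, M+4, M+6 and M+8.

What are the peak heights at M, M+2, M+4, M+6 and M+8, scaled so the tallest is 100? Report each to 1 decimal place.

Expanding (0.74456 + 0.25544)^4:
P(M) = 0.74456^4 = 0.307326
P(M+2) = 4 × 0.74456^3 × 0.25544^1 = 0.421743
P(M+4) = 6 × 0.74456^2 × 0.25544^2 = 0.217034
P(M+6) = 4 × 0.74456^1 × 0.25544^3 = 0.049639
P(M+8) = 0.25544^4 = 0.004258
The M+2 peak is largest (0.421743); scaling to 100 gives 72.9 : 100.0 : 51.5 : 11.8 : 1.0.

72.9 : 100.0 : 51.5 : 11.8 : 1.0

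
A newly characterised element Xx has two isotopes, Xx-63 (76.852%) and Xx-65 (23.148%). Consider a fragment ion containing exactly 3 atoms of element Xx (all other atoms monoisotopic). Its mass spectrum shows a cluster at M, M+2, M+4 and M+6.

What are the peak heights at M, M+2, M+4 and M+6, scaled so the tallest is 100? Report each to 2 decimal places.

100.00 : 90.36 : 27.22 : 2.73

The 3 Xx atoms are independent, so intensities follow the terms of (0.76852 + 0.23148)^3.
P(M) = 0.76852^3 = 0.453906
P(M+2) = 3 × 0.76852^2 × 0.23148^1 = 0.410152
P(M+4) = 3 × 0.76852^1 × 0.23148^2 = 0.123539
P(M+6) = 0.23148^3 = 0.012403
The M peak is largest (0.453906); scaling to 100 gives 100.00 : 90.36 : 27.22 : 2.73.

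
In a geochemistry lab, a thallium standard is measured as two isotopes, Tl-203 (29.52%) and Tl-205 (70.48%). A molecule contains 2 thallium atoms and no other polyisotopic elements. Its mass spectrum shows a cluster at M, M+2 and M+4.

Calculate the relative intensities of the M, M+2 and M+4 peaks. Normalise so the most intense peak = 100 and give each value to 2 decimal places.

17.54 : 83.77 : 100.00

The 2 Tl atoms are independent, so intensities follow the terms of (0.2952 + 0.7048)^2.
P(M) = 0.2952^2 = 0.087143
P(M+2) = 2 × 0.2952^1 × 0.7048^1 = 0.416114
P(M+4) = 0.7048^2 = 0.496743
The M+4 peak is largest (0.496743); scaling to 100 gives 17.54 : 83.77 : 100.00.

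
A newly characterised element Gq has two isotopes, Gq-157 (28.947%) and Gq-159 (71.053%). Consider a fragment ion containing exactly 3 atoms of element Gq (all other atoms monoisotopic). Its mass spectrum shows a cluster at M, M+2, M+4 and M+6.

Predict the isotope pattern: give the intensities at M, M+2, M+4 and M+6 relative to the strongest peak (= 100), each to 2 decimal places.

5.53 : 40.74 : 100.00 : 81.82

Each Gq atom is independently Gq-157 (p = 0.28947) or Gq-159 (q = 0.71053); the cluster is the binomial expansion (p + q)^3.
P(M) = 0.28947^3 = 0.024256
P(M+2) = 3 × 0.28947^2 × 0.71053^1 = 0.178612
P(M+4) = 3 × 0.28947^1 × 0.71053^2 = 0.438419
P(M+6) = 0.71053^3 = 0.358713
The M+4 peak is largest (0.438419); scaling to 100 gives 5.53 : 40.74 : 100.00 : 81.82.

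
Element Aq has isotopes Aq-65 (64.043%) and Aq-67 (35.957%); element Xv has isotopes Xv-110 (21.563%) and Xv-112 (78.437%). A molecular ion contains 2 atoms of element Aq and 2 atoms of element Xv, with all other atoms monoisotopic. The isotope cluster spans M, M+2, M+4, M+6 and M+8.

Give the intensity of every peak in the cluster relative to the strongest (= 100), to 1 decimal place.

Element Aq pattern (n=2): 0.41015058 : 0.46055883 : 0.12929058
Element Xv pattern (n=2): 0.0464963 : 0.33826741 : 0.6152363
Convolve the two distributions (both contribute in 2-u steps):
  M: 0.41015058×0.0464963 = 0.019070
  M+2: 0.41015058×0.33826741 + 0.46055883×0.0464963 = 0.160155
  M+4: 0.41015058×0.6152363 + 0.46055883×0.33826741 + 0.12929058×0.0464963 = 0.414143
  M+6: 0.46055883×0.6152363 + 0.12929058×0.33826741 = 0.327087
  M+8: 0.12929058×0.6152363 = 0.079544
Scale to base peak (0.414143) = 100: 4.6 : 38.7 : 100.0 : 79.0 : 19.2

4.6 : 38.7 : 100.0 : 79.0 : 19.2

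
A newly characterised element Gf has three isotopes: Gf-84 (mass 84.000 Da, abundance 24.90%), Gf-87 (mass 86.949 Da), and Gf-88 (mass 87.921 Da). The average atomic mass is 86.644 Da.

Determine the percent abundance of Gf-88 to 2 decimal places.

44.17%

The remaining 75.10% is split between Gf-87 (fraction x) and Gf-88 (fraction 0.7510 − x).
Substituting: 86.949x + 87.921(0.7510 − x) = 65.7280
(86.949 − 87.921)x = -0.300671  ⇒  x = 0.30933, y = 0.44167
Gf-87: 30.93%, Gf-88: 44.17%.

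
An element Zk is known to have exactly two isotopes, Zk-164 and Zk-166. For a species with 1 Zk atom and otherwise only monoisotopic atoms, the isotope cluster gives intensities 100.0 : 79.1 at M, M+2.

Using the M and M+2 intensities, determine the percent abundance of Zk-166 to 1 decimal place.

44.2%

Let p = fractional abundance of Zk-164. I(M+2)/I(M) = [C(1,1)·p^0·(1−p)] / p^1 = 1·(1−p)/p = 79.1/100.0 = 0.7910
(1−p)/p = 0.7910/1 = 0.7910  ⇒  p = 1/(1 + 0.7910) = 0.5583
Zk-164: 55.8%, Zk-166: 44.2%.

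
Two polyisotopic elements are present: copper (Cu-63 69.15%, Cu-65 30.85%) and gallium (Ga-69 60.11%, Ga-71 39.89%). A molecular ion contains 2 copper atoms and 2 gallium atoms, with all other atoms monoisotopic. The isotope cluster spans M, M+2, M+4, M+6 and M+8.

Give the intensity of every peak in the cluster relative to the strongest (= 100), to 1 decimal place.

Copper pattern (n=2): 0.47817225 : 0.4266555 : 0.09517225
Gallium pattern (n=2): 0.36132121 : 0.47955758 : 0.15912121
Convolve the two distributions (both contribute in 2-u steps):
  M: 0.47817225×0.36132121 = 0.172774
  M+2: 0.47817225×0.47955758 + 0.4266555×0.36132121 = 0.383471
  M+4: 0.47817225×0.15912121 + 0.4266555×0.47955758 + 0.09517225×0.36132121 = 0.315081
  M+6: 0.4266555×0.15912121 + 0.09517225×0.47955758 = 0.113531
  M+8: 0.09517225×0.15912121 = 0.015144
Scale to base peak (0.383471) = 100: 45.1 : 100.0 : 82.2 : 29.6 : 3.9

45.1 : 100.0 : 82.2 : 29.6 : 3.9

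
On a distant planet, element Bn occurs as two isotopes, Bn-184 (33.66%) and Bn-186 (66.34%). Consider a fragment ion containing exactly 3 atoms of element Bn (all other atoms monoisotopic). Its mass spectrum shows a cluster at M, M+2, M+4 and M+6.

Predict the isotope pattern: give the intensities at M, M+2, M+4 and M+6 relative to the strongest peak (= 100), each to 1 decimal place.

The 3 Bn atoms are independent, so intensities follow the terms of (0.3366 + 0.6634)^3.
P(M) = 0.3366^3 = 0.038137
P(M+2) = 3 × 0.3366^2 × 0.6634^1 = 0.225489
P(M+4) = 3 × 0.3366^1 × 0.6634^2 = 0.444413
P(M+6) = 0.6634^3 = 0.291962
The M+4 peak is largest (0.444413); scaling to 100 gives 8.6 : 50.7 : 100.0 : 65.7.

8.6 : 50.7 : 100.0 : 65.7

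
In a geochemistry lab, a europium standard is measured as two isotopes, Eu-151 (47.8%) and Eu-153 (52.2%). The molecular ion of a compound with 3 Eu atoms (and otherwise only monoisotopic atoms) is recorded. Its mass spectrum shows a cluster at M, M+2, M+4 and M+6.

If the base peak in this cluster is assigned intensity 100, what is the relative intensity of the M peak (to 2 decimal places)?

(0.478 + 0.522)^3 gives M 0.1092, M+2 0.3578, M+4 0.3907, M+6 0.1422; the largest is M+4.
P(M+4) = C(3,2) × 0.478^1 × 0.522^2 = 3 × 0.4780 × 0.272484 = 0.390742 (base)
P(M) = C(3,0) × 0.478^3 × 0.522^0 = 1 × 0.10921535 × 1.0000 = 0.109215
Relative intensity = 0.109215 / 0.390742 × 100 = 27.95

27.95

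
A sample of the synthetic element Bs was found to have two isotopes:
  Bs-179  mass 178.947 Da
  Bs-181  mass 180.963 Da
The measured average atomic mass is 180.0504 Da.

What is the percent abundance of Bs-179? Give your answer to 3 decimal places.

With x = fraction of Bs-179 (so Bs-181 is 1 − x):
178.947·x + 180.963·(1 − x) = 180.0504
(178.947 − 180.963)·x = 180.0504 − 180.963
x = -0.9126 / -2.016 = 0.45268 → 45.268% Bs-179, 54.732% Bs-181.

45.268%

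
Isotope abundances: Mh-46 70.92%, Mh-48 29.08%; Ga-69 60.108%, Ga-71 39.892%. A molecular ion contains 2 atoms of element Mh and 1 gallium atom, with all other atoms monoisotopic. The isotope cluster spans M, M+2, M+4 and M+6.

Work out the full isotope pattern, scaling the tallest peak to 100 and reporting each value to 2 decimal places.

67.40 : 100.00 : 48.01 : 7.52

Element Mh pattern (n=2): 0.50296464 : 0.41247072 : 0.08456464
Gallium pattern (n=1): 0.60108 : 0.39892
Convolve the two distributions (both contribute in 2-u steps):
  M: 0.50296464×0.60108 = 0.302322
  M+2: 0.50296464×0.39892 + 0.41247072×0.60108 = 0.448571
  M+4: 0.41247072×0.39892 + 0.08456464×0.60108 = 0.215373
  M+6: 0.08456464×0.39892 = 0.033735
Scale to base peak (0.448571) = 100: 67.40 : 100.00 : 48.01 : 7.52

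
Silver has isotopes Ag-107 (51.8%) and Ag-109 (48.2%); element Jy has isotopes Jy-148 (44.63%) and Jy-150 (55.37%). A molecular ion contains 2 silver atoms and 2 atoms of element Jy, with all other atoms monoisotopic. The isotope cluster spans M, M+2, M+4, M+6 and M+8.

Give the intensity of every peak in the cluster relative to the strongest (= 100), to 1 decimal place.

14.2 : 61.8 : 100.0 : 71.4 : 19.0

Silver pattern (n=2): 0.268324 : 0.499352 : 0.232324
Element Jy pattern (n=2): 0.19918369 : 0.49423262 : 0.30658369
Convolve the two distributions (both contribute in 2-u steps):
  M: 0.268324×0.19918369 = 0.053446
  M+2: 0.268324×0.49423262 + 0.499352×0.19918369 = 0.232077
  M+4: 0.268324×0.30658369 + 0.499352×0.49423262 + 0.232324×0.19918369 = 0.375335
  M+6: 0.499352×0.30658369 + 0.232324×0.49423262 = 0.267915
  M+8: 0.232324×0.30658369 = 0.071227
Scale to base peak (0.375335) = 100: 14.2 : 61.8 : 100.0 : 71.4 : 19.0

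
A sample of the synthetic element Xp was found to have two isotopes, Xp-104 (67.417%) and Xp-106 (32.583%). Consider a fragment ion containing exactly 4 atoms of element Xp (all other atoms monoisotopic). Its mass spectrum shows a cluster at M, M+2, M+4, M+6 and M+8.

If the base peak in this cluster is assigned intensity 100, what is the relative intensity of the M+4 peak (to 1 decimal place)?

72.5

Term probabilities: M 0.2066, M+2 0.3994, M+4 0.2895, M+6 0.0933, M+8 0.0113. Base peak = M+2.
P(M+2) = C(4,1) × 0.67417^3 × 0.32583^1 = 4 × 0.30641376 × 0.32583 = 0.399355 (base)
P(M+4) = C(4,2) × 0.67417^2 × 0.32583^2 = 6 × 0.45450519 × 0.10616519 = 0.289516
Relative intensity = 0.289516 / 0.399355 × 100 = 72.5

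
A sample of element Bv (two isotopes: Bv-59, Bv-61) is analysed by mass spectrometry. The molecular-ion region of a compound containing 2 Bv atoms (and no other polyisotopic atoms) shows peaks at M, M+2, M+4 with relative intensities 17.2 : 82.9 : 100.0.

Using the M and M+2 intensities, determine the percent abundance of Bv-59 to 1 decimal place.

If p is the fraction of Bv that is Bv-59, then I(M+2)/I(M) = [C(2,1)·p^1·(1−p)] / p^2 = 2·(1−p)/p = 82.9/17.2 = 4.8198
(1−p)/p = 4.8198/2 = 2.4099  ⇒  p = 1/(1 + 2.4099) = 0.2933
Bv-59: 29.3%, Bv-61: 70.7%.

29.3%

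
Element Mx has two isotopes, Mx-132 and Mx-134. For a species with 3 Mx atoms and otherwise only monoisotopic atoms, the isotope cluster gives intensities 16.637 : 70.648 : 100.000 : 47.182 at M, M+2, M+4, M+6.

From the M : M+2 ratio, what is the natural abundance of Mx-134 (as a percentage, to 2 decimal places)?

58.60%

If p is the fraction of Mx that is Mx-132, then I(M+2)/I(M) = [C(3,1)·p^2·(1−p)] / p^3 = 3·(1−p)/p = 70.648/16.637 = 4.2464
(1−p)/p = 4.2464/3 = 1.4155  ⇒  p = 1/(1 + 1.4155) = 0.4140
Mx-132: 41.40%, Mx-134: 58.60%.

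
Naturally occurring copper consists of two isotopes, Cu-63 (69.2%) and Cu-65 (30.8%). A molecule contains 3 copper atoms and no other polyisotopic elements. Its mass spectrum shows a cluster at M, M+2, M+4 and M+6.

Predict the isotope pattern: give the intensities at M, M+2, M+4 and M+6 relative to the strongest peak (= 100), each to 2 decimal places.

Expanding (0.692 + 0.308)^3:
P(M) = 0.692^3 = 0.331374
P(M+2) = 3 × 0.692^2 × 0.308^1 = 0.442470
P(M+4) = 3 × 0.692^1 × 0.308^2 = 0.196938
P(M+6) = 0.308^3 = 0.029218
The M+2 peak is largest (0.442470); scaling to 100 gives 74.89 : 100.00 : 44.51 : 6.60.

74.89 : 100.00 : 44.51 : 6.60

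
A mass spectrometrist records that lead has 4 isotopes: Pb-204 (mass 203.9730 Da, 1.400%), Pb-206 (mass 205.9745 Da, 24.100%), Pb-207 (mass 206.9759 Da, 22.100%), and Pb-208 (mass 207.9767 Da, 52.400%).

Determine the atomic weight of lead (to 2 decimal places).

Average mass = Σ (abundance × isotope mass) = 0.01400 × 203.9730 + 0.24100 × 205.9745 + 0.22100 × 206.9759 + 0.52400 × 207.9767
= 2.85562 + 49.63985 + 45.74167 + 108.97979 = 207.21693 Da

207.22 Da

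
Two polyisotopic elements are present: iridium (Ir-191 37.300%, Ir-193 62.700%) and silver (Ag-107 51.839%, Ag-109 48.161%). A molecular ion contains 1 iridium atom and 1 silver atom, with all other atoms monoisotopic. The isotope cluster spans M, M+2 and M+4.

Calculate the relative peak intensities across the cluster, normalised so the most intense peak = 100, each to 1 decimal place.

Iridium pattern (n=1): 0.3730 : 0.6270
Silver pattern (n=1): 0.51839 : 0.48161
Convolve the two distributions (both contribute in 2-u steps):
  M: 0.3730×0.51839 = 0.193359
  M+2: 0.3730×0.48161 + 0.6270×0.51839 = 0.504671
  M+4: 0.6270×0.48161 = 0.301969
Scale to base peak (0.504671) = 100: 38.3 : 100.0 : 59.8

38.3 : 100.0 : 59.8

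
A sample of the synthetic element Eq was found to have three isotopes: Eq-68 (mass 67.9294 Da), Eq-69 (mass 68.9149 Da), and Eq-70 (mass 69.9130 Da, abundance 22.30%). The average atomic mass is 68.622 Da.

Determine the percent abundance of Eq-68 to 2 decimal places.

The remaining 77.70% is split between Eq-68 (fraction x) and Eq-69 (fraction 0.7770 − x).
Substituting: 67.9294x + 68.9149(0.7770 − x) = 53.031401
(67.9294 − 68.9149)x = -0.5154763  ⇒  x = 0.52306, y = 0.25394
Eq-68: 52.31%, Eq-69: 25.39%.

52.31%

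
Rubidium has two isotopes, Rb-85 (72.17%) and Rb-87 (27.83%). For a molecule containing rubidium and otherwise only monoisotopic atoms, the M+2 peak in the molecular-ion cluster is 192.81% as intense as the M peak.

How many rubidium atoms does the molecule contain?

With n Rb atoms, P(M+2)/P(M) = C(n,1)·p^(n−1)q / p^n = n·q/p = n · 0.2783/0.7217.
n = 1.9281 × 0.7217/0.2783 = 5.00 ≈ 5

5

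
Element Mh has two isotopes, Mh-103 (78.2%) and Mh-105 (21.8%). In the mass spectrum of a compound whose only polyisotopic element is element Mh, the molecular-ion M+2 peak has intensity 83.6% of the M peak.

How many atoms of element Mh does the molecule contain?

3

With n Mh atoms, P(M+2)/P(M) = C(n,1)·p^(n−1)q / p^n = n·q/p = n · 0.218/0.782.
n = 0.836 × 0.782/0.218 = 3.00 ≈ 3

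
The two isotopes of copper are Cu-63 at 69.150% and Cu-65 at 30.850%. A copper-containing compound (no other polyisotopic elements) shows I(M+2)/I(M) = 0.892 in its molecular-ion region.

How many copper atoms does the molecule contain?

2

With n Cu atoms, P(M+2)/P(M) = C(n,1)·p^(n−1)q / p^n = n·q/p = n · 0.30850/0.69150.
n = 0.892 × 0.69150/0.30850 = 2.00 ≈ 2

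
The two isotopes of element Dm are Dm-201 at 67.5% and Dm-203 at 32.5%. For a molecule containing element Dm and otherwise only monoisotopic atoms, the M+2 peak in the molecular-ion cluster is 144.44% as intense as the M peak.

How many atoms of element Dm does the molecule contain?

With n Dm atoms, P(M+2)/P(M) = C(n,1)·p^(n−1)q / p^n = n·q/p = n · 0.325/0.675.
n = 1.4444 × 0.675/0.325 = 3.00 ≈ 3

3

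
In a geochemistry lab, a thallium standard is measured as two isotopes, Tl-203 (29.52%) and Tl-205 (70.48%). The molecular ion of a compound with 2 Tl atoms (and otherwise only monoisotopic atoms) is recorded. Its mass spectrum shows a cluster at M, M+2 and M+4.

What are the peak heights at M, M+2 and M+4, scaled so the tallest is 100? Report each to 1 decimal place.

17.5 : 83.8 : 100.0

Expanding (0.2952 + 0.7048)^2:
P(M) = 0.2952^2 = 0.087143
P(M+2) = 2 × 0.2952^1 × 0.7048^1 = 0.416114
P(M+4) = 0.7048^2 = 0.496743
The M+4 peak is largest (0.496743); scaling to 100 gives 17.5 : 83.8 : 100.0.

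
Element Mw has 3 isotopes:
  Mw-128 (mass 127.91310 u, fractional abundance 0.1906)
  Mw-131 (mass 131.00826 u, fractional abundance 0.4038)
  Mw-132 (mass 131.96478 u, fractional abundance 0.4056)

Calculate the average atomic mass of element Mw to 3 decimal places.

Weight each isotope mass by its fractional abundance: 0.1906 × 127.91310 + 0.4038 × 131.00826 + 0.4056 × 131.96478
= 24.380237 + 52.901135 + 53.524915 = 130.806287 u

130.806 u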